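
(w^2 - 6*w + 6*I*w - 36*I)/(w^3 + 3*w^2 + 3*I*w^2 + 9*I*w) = (w^2 + 6*w*(-1 + I) - 36*I)/(w*(w^2 + 3*w*(1 + I) + 9*I))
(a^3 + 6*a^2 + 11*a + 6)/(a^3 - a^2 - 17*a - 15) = (a + 2)/(a - 5)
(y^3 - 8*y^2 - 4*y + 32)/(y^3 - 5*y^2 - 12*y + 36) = (y^2 - 6*y - 16)/(y^2 - 3*y - 18)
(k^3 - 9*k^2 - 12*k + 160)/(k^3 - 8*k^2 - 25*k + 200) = (k + 4)/(k + 5)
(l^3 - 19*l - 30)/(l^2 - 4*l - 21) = (l^2 - 3*l - 10)/(l - 7)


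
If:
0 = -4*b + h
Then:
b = h/4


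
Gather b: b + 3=b + 3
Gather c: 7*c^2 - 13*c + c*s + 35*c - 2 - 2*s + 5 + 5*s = 7*c^2 + c*(s + 22) + 3*s + 3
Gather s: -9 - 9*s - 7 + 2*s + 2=-7*s - 14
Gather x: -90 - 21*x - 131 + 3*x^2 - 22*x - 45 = 3*x^2 - 43*x - 266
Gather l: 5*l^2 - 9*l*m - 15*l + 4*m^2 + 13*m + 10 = 5*l^2 + l*(-9*m - 15) + 4*m^2 + 13*m + 10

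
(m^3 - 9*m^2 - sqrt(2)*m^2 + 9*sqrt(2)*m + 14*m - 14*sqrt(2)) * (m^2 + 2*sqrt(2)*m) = m^5 - 9*m^4 + sqrt(2)*m^4 - 9*sqrt(2)*m^3 + 10*m^3 + 14*sqrt(2)*m^2 + 36*m^2 - 56*m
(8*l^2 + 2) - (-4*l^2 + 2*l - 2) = 12*l^2 - 2*l + 4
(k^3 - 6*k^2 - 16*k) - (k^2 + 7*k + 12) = k^3 - 7*k^2 - 23*k - 12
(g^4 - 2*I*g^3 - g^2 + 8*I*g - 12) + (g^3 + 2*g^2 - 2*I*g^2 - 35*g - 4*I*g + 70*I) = g^4 + g^3 - 2*I*g^3 + g^2 - 2*I*g^2 - 35*g + 4*I*g - 12 + 70*I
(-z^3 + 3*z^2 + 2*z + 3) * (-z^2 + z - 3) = z^5 - 4*z^4 + 4*z^3 - 10*z^2 - 3*z - 9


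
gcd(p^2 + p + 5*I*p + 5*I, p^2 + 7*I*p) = 1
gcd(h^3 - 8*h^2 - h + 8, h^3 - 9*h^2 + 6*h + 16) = h^2 - 7*h - 8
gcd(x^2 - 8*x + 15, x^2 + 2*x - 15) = x - 3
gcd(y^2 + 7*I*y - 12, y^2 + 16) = y + 4*I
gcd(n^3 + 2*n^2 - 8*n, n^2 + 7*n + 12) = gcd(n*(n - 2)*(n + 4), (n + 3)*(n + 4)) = n + 4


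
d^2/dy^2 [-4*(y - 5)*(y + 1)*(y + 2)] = 16 - 24*y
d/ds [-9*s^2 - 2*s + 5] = -18*s - 2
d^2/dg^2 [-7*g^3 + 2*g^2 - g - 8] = 4 - 42*g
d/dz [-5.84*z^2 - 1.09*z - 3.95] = -11.68*z - 1.09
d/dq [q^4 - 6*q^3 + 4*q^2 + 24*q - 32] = 4*q^3 - 18*q^2 + 8*q + 24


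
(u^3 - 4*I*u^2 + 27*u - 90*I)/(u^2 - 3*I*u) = u - I + 30/u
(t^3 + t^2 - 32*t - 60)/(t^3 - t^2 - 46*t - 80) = (t - 6)/(t - 8)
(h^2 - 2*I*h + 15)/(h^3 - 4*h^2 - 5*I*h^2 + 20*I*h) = (h + 3*I)/(h*(h - 4))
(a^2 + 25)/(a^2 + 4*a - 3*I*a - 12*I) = (a^2 + 25)/(a^2 + a*(4 - 3*I) - 12*I)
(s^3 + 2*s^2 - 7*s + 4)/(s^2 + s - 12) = (s^2 - 2*s + 1)/(s - 3)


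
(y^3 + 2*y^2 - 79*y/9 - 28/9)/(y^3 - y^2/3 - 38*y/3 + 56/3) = (y + 1/3)/(y - 2)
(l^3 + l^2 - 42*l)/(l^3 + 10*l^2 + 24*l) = (l^2 + l - 42)/(l^2 + 10*l + 24)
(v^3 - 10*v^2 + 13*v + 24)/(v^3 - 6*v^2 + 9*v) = (v^2 - 7*v - 8)/(v*(v - 3))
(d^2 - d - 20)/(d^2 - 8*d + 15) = (d + 4)/(d - 3)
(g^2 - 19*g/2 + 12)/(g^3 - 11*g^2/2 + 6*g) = (g - 8)/(g*(g - 4))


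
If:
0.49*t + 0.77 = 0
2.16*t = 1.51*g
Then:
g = -2.25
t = -1.57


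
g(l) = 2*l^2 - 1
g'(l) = 4*l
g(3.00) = 17.00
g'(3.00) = 12.00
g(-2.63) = 12.83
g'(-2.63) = -10.52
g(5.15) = 52.04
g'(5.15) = 20.60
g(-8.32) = 137.44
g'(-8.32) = -33.28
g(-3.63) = 25.35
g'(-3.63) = -14.52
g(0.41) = -0.66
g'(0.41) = 1.64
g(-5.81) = 66.51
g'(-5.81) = -23.24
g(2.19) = 8.59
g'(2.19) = 8.76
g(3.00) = 17.00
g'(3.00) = 12.00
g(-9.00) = 161.00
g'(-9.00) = -36.00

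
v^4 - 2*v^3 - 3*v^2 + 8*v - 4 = (v - 2)*(v - 1)^2*(v + 2)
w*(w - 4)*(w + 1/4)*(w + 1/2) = w^4 - 13*w^3/4 - 23*w^2/8 - w/2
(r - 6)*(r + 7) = r^2 + r - 42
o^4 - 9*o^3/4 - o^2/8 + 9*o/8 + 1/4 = (o - 2)*(o - 1)*(o + 1/4)*(o + 1/2)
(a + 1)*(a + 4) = a^2 + 5*a + 4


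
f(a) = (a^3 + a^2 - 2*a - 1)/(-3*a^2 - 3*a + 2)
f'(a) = (6*a + 3)*(a^3 + a^2 - 2*a - 1)/(-3*a^2 - 3*a + 2)^2 + (3*a^2 + 2*a - 2)/(-3*a^2 - 3*a + 2)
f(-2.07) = 0.31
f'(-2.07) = -0.81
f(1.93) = -0.40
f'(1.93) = -0.48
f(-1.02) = 0.53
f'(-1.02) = -1.32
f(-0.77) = 0.27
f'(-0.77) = -0.87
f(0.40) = -4.92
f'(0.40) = -85.36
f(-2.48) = 0.57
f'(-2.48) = -0.52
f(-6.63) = 2.14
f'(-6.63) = -0.35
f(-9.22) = 3.02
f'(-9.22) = -0.34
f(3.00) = -0.85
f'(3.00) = -0.38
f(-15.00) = 4.97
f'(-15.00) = -0.34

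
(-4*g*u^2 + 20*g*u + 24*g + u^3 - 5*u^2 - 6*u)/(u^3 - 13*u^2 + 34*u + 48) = (-4*g + u)/(u - 8)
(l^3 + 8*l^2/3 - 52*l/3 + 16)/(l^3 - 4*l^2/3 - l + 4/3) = (l^2 + 4*l - 12)/(l^2 - 1)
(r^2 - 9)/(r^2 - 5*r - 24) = (r - 3)/(r - 8)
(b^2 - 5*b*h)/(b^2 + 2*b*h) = (b - 5*h)/(b + 2*h)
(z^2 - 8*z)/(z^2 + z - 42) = z*(z - 8)/(z^2 + z - 42)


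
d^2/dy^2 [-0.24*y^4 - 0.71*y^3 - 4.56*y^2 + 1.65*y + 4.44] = -2.88*y^2 - 4.26*y - 9.12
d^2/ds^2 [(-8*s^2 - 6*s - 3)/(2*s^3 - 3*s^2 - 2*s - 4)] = 2*(-32*s^6 - 72*s^5 - 60*s^4 - 334*s^3 - 45*s^2 + 90*s - 56)/(8*s^9 - 36*s^8 + 30*s^7 - 3*s^6 + 114*s^5 - 48*s^4 - 56*s^3 - 192*s^2 - 96*s - 64)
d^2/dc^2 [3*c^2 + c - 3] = 6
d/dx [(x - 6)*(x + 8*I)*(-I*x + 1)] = -3*I*x^2 + x*(18 + 12*I) - 54 + 8*I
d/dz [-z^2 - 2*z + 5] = -2*z - 2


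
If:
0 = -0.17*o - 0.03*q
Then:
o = -0.176470588235294*q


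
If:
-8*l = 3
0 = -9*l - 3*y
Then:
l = -3/8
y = 9/8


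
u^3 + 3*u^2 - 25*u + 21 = (u - 3)*(u - 1)*(u + 7)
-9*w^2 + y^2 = (-3*w + y)*(3*w + y)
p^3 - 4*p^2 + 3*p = p*(p - 3)*(p - 1)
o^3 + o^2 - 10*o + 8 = (o - 2)*(o - 1)*(o + 4)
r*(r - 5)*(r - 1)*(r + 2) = r^4 - 4*r^3 - 7*r^2 + 10*r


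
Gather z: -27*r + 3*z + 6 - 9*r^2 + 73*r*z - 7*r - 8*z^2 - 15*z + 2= -9*r^2 - 34*r - 8*z^2 + z*(73*r - 12) + 8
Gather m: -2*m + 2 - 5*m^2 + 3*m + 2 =-5*m^2 + m + 4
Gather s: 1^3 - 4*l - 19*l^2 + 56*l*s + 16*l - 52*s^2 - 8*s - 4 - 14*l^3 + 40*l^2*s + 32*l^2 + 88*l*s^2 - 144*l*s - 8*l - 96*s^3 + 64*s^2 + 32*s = -14*l^3 + 13*l^2 + 4*l - 96*s^3 + s^2*(88*l + 12) + s*(40*l^2 - 88*l + 24) - 3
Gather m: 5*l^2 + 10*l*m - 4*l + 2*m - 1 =5*l^2 - 4*l + m*(10*l + 2) - 1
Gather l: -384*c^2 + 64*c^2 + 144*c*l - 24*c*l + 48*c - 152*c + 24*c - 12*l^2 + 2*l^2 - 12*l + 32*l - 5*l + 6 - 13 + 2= -320*c^2 - 80*c - 10*l^2 + l*(120*c + 15) - 5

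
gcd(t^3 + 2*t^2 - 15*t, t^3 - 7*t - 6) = t - 3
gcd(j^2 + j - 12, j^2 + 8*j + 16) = j + 4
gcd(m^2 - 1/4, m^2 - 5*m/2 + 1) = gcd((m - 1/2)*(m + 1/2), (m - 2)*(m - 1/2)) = m - 1/2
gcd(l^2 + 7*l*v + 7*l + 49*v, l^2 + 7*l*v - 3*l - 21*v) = l + 7*v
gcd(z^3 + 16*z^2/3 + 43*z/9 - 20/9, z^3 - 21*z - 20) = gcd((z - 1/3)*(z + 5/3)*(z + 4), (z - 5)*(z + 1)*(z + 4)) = z + 4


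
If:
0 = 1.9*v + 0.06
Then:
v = -0.03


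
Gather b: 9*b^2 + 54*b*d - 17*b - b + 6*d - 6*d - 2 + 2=9*b^2 + b*(54*d - 18)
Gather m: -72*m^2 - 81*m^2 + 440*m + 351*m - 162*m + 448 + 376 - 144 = -153*m^2 + 629*m + 680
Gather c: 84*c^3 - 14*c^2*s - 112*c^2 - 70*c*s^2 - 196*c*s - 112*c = 84*c^3 + c^2*(-14*s - 112) + c*(-70*s^2 - 196*s - 112)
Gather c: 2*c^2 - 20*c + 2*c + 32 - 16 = 2*c^2 - 18*c + 16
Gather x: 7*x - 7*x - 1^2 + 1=0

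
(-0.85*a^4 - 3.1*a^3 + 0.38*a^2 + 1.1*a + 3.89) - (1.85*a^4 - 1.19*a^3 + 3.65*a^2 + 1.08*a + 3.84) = -2.7*a^4 - 1.91*a^3 - 3.27*a^2 + 0.02*a + 0.0500000000000003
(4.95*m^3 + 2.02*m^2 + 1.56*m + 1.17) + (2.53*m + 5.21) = 4.95*m^3 + 2.02*m^2 + 4.09*m + 6.38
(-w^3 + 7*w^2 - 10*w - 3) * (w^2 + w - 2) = -w^5 + 6*w^4 - w^3 - 27*w^2 + 17*w + 6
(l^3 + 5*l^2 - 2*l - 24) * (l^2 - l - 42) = l^5 + 4*l^4 - 49*l^3 - 232*l^2 + 108*l + 1008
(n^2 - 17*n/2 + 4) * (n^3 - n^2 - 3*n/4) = n^5 - 19*n^4/2 + 47*n^3/4 + 19*n^2/8 - 3*n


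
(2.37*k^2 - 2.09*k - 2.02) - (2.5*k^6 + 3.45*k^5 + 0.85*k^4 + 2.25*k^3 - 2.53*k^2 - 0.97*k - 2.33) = -2.5*k^6 - 3.45*k^5 - 0.85*k^4 - 2.25*k^3 + 4.9*k^2 - 1.12*k + 0.31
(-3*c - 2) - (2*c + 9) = -5*c - 11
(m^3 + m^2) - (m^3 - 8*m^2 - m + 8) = 9*m^2 + m - 8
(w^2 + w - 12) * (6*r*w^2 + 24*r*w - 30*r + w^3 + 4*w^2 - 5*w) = 6*r*w^4 + 30*r*w^3 - 78*r*w^2 - 318*r*w + 360*r + w^5 + 5*w^4 - 13*w^3 - 53*w^2 + 60*w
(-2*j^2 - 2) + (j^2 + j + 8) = -j^2 + j + 6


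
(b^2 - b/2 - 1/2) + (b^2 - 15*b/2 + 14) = 2*b^2 - 8*b + 27/2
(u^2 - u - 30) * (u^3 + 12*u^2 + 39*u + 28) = u^5 + 11*u^4 - 3*u^3 - 371*u^2 - 1198*u - 840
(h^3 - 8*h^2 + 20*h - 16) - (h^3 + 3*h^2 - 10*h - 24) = -11*h^2 + 30*h + 8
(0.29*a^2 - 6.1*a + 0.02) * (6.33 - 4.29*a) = -1.2441*a^3 + 28.0047*a^2 - 38.6988*a + 0.1266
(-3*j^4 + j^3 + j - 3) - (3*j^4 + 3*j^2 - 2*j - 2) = -6*j^4 + j^3 - 3*j^2 + 3*j - 1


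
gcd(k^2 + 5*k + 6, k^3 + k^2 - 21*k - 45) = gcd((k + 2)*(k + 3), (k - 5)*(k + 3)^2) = k + 3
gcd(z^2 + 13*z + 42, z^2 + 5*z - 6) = z + 6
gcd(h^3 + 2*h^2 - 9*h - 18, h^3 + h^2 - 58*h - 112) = h + 2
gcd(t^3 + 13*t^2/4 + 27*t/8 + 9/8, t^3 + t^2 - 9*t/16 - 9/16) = t^2 + 7*t/4 + 3/4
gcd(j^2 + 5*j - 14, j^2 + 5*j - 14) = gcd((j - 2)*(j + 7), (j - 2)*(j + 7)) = j^2 + 5*j - 14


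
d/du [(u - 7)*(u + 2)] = 2*u - 5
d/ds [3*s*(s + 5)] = 6*s + 15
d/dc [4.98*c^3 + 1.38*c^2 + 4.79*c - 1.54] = 14.94*c^2 + 2.76*c + 4.79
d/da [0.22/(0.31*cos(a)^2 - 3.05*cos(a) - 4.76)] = (0.1364*cos(a) - 0.671)*sin(a)/(-0.31*cos(a)^2 + 3.05*cos(a) + 4.76)^2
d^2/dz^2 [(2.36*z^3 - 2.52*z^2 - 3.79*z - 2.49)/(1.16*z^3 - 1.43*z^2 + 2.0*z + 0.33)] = (1.04771199999996*z^6 - 63.450144*z^5 + 21.752088*z^4 + 88.370002*z^3 - 45.59139*z^2 + 39.25845*z - 17.816118)/(1.560896*z^9 - 5.772624*z^8 + 15.189852*z^7 - 21.497663*z^6 + 22.904976*z^5 - 10.541949*z^4 + 2.716172*z^3 + 3.492819*z^2 + 0.6534*z + 0.035937)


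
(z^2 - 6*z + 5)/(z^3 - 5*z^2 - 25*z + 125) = (z - 1)/(z^2 - 25)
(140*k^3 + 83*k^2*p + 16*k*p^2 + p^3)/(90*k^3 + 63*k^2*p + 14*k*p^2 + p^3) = (28*k^2 + 11*k*p + p^2)/(18*k^2 + 9*k*p + p^2)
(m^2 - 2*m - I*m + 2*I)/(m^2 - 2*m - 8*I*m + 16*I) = (m - I)/(m - 8*I)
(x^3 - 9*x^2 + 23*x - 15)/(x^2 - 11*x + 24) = (x^2 - 6*x + 5)/(x - 8)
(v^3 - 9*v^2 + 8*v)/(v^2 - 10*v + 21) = v*(v^2 - 9*v + 8)/(v^2 - 10*v + 21)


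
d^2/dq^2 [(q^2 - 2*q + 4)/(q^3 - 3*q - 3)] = 2*(q^6 - 6*q^5 + 33*q^4 + 15*q^3 - 72*q^2 + 36*q + 63)/(q^9 - 9*q^7 - 9*q^6 + 27*q^5 + 54*q^4 - 81*q^2 - 81*q - 27)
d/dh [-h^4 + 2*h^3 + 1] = h^2*(6 - 4*h)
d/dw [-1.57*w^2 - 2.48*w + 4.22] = -3.14*w - 2.48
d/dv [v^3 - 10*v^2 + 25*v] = 3*v^2 - 20*v + 25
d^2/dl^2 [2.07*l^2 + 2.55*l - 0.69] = 4.14000000000000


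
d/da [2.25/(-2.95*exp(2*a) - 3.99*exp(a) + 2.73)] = (13.275*exp(a) + 8.9775)*exp(a)/(2.95*exp(2*a) + 3.99*exp(a) - 2.73)^2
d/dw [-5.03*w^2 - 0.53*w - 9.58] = -10.06*w - 0.53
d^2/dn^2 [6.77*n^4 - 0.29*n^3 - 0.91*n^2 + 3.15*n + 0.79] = 81.24*n^2 - 1.74*n - 1.82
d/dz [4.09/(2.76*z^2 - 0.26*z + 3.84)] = (1.0634 - 22.5768*z)/(2.76*z^2 - 0.26*z + 3.84)^2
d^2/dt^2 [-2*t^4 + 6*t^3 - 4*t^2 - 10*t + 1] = -24*t^2 + 36*t - 8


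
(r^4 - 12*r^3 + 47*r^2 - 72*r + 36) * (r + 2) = r^5 - 10*r^4 + 23*r^3 + 22*r^2 - 108*r + 72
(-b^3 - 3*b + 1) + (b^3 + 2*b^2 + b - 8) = 2*b^2 - 2*b - 7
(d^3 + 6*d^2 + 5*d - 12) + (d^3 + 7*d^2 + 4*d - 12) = 2*d^3 + 13*d^2 + 9*d - 24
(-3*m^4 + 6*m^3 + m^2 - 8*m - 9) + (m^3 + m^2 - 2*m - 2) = -3*m^4 + 7*m^3 + 2*m^2 - 10*m - 11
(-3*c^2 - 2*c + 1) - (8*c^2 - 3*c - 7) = -11*c^2 + c + 8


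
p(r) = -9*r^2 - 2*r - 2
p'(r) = -18*r - 2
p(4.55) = -197.42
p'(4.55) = -83.90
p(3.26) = -104.17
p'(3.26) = -60.68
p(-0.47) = -3.05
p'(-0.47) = 6.46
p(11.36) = -1186.17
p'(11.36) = -206.48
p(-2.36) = -47.41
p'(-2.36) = 40.48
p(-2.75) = -64.56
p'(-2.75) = 47.50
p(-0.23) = -2.02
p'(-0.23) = 2.14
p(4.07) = -159.22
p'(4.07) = -75.26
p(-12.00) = -1274.00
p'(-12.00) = 214.00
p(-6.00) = -314.00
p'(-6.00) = 106.00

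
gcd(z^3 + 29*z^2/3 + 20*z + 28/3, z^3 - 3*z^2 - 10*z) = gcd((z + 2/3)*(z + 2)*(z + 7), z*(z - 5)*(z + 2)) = z + 2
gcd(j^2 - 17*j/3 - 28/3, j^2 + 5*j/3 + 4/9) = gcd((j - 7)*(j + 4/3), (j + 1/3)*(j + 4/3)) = j + 4/3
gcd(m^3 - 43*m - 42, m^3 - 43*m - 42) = m^3 - 43*m - 42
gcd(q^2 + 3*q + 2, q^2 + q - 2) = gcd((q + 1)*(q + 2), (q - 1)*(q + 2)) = q + 2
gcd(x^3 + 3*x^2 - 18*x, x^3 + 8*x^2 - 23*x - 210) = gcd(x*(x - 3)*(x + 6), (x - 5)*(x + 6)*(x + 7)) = x + 6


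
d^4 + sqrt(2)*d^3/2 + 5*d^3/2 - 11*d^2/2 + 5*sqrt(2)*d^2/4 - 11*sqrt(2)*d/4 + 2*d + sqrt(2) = (d - 1)*(d - 1/2)*(d + 4)*(d + sqrt(2)/2)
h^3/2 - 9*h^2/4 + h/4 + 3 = (h/2 + 1/2)*(h - 4)*(h - 3/2)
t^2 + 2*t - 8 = (t - 2)*(t + 4)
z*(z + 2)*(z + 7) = z^3 + 9*z^2 + 14*z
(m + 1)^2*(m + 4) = m^3 + 6*m^2 + 9*m + 4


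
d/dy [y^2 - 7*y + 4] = 2*y - 7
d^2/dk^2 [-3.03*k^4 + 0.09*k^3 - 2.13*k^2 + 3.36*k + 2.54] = -36.36*k^2 + 0.54*k - 4.26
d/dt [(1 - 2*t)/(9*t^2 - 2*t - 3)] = 2*(9*t^2 - 9*t + 4)/(81*t^4 - 36*t^3 - 50*t^2 + 12*t + 9)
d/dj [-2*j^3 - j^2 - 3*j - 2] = -6*j^2 - 2*j - 3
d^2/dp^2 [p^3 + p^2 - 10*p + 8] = 6*p + 2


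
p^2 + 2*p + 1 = (p + 1)^2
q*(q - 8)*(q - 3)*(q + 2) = q^4 - 9*q^3 + 2*q^2 + 48*q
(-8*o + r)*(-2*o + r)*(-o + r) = -16*o^3 + 26*o^2*r - 11*o*r^2 + r^3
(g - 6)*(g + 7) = g^2 + g - 42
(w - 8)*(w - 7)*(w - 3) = w^3 - 18*w^2 + 101*w - 168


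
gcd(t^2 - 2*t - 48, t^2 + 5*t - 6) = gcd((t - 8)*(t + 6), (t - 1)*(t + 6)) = t + 6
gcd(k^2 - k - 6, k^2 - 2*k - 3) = k - 3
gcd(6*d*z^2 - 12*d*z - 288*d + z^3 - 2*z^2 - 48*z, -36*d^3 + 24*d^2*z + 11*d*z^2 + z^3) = 6*d + z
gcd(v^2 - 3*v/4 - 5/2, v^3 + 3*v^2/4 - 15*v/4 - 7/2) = v - 2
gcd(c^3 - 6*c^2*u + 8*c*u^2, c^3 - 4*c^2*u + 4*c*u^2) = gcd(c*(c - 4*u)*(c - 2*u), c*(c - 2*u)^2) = -c^2 + 2*c*u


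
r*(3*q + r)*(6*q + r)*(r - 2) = 18*q^2*r^2 - 36*q^2*r + 9*q*r^3 - 18*q*r^2 + r^4 - 2*r^3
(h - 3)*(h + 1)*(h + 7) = h^3 + 5*h^2 - 17*h - 21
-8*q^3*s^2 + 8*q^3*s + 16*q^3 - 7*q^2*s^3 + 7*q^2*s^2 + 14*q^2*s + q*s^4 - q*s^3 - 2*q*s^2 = (-8*q + s)*(q + s)*(s - 2)*(q*s + q)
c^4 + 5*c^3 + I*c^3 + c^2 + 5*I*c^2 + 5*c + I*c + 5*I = (c + 5)*(c - I)*(c + I)^2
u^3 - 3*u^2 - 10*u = u*(u - 5)*(u + 2)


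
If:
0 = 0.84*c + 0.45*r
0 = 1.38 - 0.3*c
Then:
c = 4.60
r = -8.59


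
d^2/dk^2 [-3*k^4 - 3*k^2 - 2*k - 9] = -36*k^2 - 6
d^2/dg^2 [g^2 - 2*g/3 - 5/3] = 2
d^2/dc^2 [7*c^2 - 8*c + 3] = 14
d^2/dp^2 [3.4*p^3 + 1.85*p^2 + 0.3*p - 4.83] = 20.4*p + 3.7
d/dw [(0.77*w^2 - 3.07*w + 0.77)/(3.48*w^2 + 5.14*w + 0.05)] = (14.6414*w^2 - 5.2822*w - 4.1113)/(12.1104*w^4 + 35.7744*w^3 + 26.7676*w^2 + 0.514*w + 0.0025)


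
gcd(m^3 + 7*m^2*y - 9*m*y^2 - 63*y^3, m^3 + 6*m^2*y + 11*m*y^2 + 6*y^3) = m + 3*y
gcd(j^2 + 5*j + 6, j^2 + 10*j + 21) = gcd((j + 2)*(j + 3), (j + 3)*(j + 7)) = j + 3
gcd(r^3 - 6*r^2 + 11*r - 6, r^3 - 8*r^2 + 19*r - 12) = r^2 - 4*r + 3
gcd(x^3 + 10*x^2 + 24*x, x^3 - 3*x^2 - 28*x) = x^2 + 4*x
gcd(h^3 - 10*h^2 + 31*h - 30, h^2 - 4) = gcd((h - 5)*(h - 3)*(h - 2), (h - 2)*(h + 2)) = h - 2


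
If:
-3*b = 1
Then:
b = -1/3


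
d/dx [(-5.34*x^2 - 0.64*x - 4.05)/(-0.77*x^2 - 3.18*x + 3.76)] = (16.4884*x^2 - 46.3938*x - 15.2854)/(0.5929*x^4 + 4.8972*x^3 + 4.322*x^2 - 23.9136*x + 14.1376)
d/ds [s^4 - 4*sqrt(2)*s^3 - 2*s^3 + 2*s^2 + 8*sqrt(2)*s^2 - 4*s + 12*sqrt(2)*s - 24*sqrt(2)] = 4*s^3 - 12*sqrt(2)*s^2 - 6*s^2 + 4*s + 16*sqrt(2)*s - 4 + 12*sqrt(2)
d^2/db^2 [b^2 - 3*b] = 2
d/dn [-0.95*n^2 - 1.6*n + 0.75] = -1.9*n - 1.6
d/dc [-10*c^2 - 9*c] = -20*c - 9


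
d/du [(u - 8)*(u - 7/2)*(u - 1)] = 3*u^2 - 25*u + 79/2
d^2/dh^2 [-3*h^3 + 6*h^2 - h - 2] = 12 - 18*h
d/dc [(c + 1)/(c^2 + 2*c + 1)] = -1/(c^2 + 2*c + 1)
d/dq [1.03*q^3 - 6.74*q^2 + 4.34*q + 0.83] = 3.09*q^2 - 13.48*q + 4.34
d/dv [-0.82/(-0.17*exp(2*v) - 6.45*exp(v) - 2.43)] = (-0.2788*exp(v) - 5.289)*exp(v)/(0.17*exp(2*v) + 6.45*exp(v) + 2.43)^2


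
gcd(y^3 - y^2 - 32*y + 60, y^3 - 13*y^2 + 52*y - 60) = y^2 - 7*y + 10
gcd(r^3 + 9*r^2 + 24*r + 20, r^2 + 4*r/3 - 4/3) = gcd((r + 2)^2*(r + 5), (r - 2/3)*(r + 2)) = r + 2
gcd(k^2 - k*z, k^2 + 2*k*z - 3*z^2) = -k + z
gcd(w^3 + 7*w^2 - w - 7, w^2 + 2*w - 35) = w + 7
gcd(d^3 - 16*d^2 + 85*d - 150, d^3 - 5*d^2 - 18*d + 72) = d - 6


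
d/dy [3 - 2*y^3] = -6*y^2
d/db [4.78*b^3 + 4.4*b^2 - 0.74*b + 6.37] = 14.34*b^2 + 8.8*b - 0.74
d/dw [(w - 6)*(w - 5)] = 2*w - 11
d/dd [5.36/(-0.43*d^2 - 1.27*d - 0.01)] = (4.6096*d + 6.8072)/(0.43*d^2 + 1.27*d + 0.01)^2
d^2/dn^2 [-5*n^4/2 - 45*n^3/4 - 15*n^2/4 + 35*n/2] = -30*n^2 - 135*n/2 - 15/2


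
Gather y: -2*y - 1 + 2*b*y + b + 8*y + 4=b + y*(2*b + 6) + 3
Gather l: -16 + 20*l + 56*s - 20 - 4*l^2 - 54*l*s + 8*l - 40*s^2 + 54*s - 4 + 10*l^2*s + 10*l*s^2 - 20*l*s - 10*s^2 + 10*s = l^2*(10*s - 4) + l*(10*s^2 - 74*s + 28) - 50*s^2 + 120*s - 40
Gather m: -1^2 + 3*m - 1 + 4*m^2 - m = 4*m^2 + 2*m - 2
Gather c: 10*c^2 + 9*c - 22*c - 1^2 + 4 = 10*c^2 - 13*c + 3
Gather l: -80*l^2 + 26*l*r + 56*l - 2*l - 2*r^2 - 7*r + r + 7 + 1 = -80*l^2 + l*(26*r + 54) - 2*r^2 - 6*r + 8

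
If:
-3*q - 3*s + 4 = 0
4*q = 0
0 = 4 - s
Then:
No Solution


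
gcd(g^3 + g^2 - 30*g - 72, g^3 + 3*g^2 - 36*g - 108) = g^2 - 3*g - 18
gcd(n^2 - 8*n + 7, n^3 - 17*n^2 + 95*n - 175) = n - 7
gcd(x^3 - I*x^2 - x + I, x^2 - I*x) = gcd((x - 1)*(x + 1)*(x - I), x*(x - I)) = x - I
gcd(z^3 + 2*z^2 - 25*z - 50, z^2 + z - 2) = z + 2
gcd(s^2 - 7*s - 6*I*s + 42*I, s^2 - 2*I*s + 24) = s - 6*I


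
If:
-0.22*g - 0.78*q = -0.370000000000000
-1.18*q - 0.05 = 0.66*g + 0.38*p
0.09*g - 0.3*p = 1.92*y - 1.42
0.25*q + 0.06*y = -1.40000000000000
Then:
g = 26.46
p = -24.39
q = -6.99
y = 5.79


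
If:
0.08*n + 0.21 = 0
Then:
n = -2.62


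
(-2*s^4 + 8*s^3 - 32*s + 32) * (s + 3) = -2*s^5 + 2*s^4 + 24*s^3 - 32*s^2 - 64*s + 96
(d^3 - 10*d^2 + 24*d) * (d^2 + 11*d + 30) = d^5 + d^4 - 56*d^3 - 36*d^2 + 720*d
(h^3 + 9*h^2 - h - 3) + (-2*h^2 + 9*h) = h^3 + 7*h^2 + 8*h - 3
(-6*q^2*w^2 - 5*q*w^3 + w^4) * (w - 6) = -6*q^2*w^3 + 36*q^2*w^2 - 5*q*w^4 + 30*q*w^3 + w^5 - 6*w^4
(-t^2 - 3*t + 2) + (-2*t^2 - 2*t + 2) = -3*t^2 - 5*t + 4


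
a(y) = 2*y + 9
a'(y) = 2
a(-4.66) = -0.32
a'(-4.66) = 2.00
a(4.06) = 17.12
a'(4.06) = 2.00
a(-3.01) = 2.98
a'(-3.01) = 2.00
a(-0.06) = 8.88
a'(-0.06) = 2.00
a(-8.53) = -8.06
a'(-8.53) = 2.00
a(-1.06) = 6.88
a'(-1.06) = 2.00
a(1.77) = 12.54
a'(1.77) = 2.00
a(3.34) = 15.68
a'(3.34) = 2.00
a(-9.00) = -9.00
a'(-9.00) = 2.00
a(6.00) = 21.00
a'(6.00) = 2.00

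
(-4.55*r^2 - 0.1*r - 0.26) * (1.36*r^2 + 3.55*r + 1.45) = -6.188*r^4 - 16.2885*r^3 - 7.3061*r^2 - 1.068*r - 0.377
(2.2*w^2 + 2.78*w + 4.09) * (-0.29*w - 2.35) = -0.638*w^3 - 5.9762*w^2 - 7.7191*w - 9.6115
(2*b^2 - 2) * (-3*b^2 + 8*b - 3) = -6*b^4 + 16*b^3 - 16*b + 6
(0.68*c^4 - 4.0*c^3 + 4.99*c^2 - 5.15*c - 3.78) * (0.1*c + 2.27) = 0.068*c^5 + 1.1436*c^4 - 8.581*c^3 + 10.8123*c^2 - 12.0685*c - 8.5806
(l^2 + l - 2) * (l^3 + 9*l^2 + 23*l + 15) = l^5 + 10*l^4 + 30*l^3 + 20*l^2 - 31*l - 30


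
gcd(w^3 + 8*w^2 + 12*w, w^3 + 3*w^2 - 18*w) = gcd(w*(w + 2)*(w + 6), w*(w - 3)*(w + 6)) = w^2 + 6*w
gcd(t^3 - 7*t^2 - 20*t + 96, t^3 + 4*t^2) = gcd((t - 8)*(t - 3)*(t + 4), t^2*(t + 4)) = t + 4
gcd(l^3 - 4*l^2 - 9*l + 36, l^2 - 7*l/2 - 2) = l - 4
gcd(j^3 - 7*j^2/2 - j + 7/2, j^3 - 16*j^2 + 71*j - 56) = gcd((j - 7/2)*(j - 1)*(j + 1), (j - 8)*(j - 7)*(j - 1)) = j - 1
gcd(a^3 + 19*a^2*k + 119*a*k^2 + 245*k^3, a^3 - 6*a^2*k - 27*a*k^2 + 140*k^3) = a + 5*k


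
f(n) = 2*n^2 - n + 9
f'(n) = 4*n - 1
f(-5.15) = 67.20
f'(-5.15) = -21.60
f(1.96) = 14.72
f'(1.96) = 6.84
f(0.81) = 9.50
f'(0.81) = 2.24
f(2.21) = 16.56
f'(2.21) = 7.84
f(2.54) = 19.36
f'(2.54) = 9.16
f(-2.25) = 21.38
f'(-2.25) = -10.00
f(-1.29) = 13.62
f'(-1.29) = -6.16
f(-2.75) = 26.88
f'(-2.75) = -12.00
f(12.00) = 285.00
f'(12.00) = 47.00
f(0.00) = 9.00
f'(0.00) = -1.00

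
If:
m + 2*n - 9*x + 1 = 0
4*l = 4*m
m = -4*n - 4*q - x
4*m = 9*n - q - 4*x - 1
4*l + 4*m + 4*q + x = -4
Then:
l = -62/95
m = -62/95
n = -27/190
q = 173/570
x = 2/285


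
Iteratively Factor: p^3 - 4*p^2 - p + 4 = (p + 1)*(p^2 - 5*p + 4) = (p - 1)*(p + 1)*(p - 4)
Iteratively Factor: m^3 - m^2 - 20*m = (m - 5)*(m^2 + 4*m) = m*(m - 5)*(m + 4)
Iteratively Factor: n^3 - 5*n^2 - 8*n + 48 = (n - 4)*(n^2 - n - 12) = (n - 4)*(n + 3)*(n - 4)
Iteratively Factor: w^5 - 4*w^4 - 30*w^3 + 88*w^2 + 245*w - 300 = (w - 1)*(w^4 - 3*w^3 - 33*w^2 + 55*w + 300) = (w - 5)*(w - 1)*(w^3 + 2*w^2 - 23*w - 60) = (w - 5)^2*(w - 1)*(w^2 + 7*w + 12) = (w - 5)^2*(w - 1)*(w + 4)*(w + 3)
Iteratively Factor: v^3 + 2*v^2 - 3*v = (v - 1)*(v^2 + 3*v) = (v - 1)*(v + 3)*(v)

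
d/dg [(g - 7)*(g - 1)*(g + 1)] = 3*g^2 - 14*g - 1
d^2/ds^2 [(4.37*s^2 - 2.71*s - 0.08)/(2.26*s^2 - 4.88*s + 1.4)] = (68.70852*s^3 - 85.4117280000002*s^2 + 56.740464*s - 23.203104)/(11.543176*s^6 - 74.775264*s^5 + 182.913552*s^4 - 208.856192*s^3 + 113.30928*s^2 - 28.6944*s + 2.744)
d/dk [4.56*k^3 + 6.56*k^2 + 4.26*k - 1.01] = 13.68*k^2 + 13.12*k + 4.26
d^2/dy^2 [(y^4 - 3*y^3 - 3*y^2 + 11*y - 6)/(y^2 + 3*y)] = 2*(y^6 + 9*y^5 + 27*y^4 - 7*y^3 - 18*y^2 - 54*y - 54)/(y^3*(y^3 + 9*y^2 + 27*y + 27))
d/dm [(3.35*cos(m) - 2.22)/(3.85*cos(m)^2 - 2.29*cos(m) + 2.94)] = (12.8975*cos(m)^2 - 17.094*cos(m) - 4.7652)*sin(m)/(14.8225*cos(m)^4 - 17.633*cos(m)^3 + 27.8821*cos(m)^2 - 13.4652*cos(m) + 8.6436)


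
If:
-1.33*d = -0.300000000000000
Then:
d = 0.23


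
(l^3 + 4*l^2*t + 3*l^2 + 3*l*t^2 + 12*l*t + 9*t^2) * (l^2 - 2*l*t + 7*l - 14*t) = l^5 + 2*l^4*t + 10*l^4 - 5*l^3*t^2 + 20*l^3*t + 21*l^3 - 6*l^2*t^3 - 50*l^2*t^2 + 42*l^2*t - 60*l*t^3 - 105*l*t^2 - 126*t^3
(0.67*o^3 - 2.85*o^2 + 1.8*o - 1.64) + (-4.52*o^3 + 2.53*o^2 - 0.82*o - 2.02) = -3.85*o^3 - 0.32*o^2 + 0.98*o - 3.66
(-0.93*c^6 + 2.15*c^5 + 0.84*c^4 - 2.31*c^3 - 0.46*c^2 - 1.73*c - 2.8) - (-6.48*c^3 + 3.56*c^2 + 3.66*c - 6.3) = -0.93*c^6 + 2.15*c^5 + 0.84*c^4 + 4.17*c^3 - 4.02*c^2 - 5.39*c + 3.5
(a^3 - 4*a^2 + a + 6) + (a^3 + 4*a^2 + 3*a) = 2*a^3 + 4*a + 6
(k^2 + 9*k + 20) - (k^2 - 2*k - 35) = 11*k + 55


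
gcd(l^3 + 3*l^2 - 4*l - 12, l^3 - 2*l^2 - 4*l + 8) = l^2 - 4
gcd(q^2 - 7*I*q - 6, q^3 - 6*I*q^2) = q - 6*I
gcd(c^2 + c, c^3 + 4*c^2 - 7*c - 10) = c + 1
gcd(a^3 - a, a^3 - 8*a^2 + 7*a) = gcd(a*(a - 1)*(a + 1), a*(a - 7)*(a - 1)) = a^2 - a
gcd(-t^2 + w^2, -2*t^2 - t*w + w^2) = t + w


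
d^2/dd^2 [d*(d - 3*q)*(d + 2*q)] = 6*d - 2*q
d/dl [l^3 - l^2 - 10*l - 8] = 3*l^2 - 2*l - 10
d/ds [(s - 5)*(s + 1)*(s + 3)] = 3*s^2 - 2*s - 17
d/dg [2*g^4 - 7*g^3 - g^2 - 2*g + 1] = 8*g^3 - 21*g^2 - 2*g - 2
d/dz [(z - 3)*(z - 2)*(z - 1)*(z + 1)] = 4*z^3 - 15*z^2 + 10*z + 5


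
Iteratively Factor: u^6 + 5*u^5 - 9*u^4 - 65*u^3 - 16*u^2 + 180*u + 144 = (u + 4)*(u^5 + u^4 - 13*u^3 - 13*u^2 + 36*u + 36) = (u - 2)*(u + 4)*(u^4 + 3*u^3 - 7*u^2 - 27*u - 18) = (u - 2)*(u + 2)*(u + 4)*(u^3 + u^2 - 9*u - 9) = (u - 2)*(u + 2)*(u + 3)*(u + 4)*(u^2 - 2*u - 3) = (u - 3)*(u - 2)*(u + 2)*(u + 3)*(u + 4)*(u + 1)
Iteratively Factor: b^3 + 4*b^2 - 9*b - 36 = (b + 4)*(b^2 - 9) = (b + 3)*(b + 4)*(b - 3)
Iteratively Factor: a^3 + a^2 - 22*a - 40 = (a + 4)*(a^2 - 3*a - 10) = (a + 2)*(a + 4)*(a - 5)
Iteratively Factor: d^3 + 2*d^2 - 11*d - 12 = (d - 3)*(d^2 + 5*d + 4) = (d - 3)*(d + 1)*(d + 4)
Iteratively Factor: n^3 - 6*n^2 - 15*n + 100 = (n - 5)*(n^2 - n - 20) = (n - 5)^2*(n + 4)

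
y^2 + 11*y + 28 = (y + 4)*(y + 7)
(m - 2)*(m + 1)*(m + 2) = m^3 + m^2 - 4*m - 4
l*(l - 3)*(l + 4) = l^3 + l^2 - 12*l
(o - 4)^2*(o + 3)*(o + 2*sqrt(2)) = o^4 - 5*o^3 + 2*sqrt(2)*o^3 - 10*sqrt(2)*o^2 - 8*o^2 - 16*sqrt(2)*o + 48*o + 96*sqrt(2)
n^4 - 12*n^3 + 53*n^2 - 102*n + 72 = (n - 4)*(n - 3)^2*(n - 2)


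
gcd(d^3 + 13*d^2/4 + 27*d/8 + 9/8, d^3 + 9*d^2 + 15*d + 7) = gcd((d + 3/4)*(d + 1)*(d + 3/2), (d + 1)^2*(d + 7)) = d + 1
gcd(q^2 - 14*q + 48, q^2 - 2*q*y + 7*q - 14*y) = 1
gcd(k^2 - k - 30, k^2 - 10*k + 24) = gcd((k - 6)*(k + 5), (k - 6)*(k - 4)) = k - 6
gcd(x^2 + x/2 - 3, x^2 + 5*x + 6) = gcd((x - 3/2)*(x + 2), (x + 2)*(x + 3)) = x + 2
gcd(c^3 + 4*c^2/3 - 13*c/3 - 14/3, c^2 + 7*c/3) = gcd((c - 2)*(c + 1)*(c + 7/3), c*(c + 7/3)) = c + 7/3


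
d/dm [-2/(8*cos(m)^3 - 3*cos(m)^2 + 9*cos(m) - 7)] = 6*(-8*cos(m)^2 + 2*cos(m) - 3)*sin(m)/(8*cos(m)^3 - 3*cos(m)^2 + 9*cos(m) - 7)^2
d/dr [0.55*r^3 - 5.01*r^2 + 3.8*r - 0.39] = 1.65*r^2 - 10.02*r + 3.8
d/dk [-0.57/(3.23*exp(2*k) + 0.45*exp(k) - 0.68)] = (3.6822*exp(k) + 0.2565)*exp(k)/(3.23*exp(2*k) + 0.45*exp(k) - 0.68)^2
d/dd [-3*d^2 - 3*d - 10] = -6*d - 3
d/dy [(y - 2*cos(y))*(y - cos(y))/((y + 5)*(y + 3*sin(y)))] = ((y + 5)*(y + 3*sin(y))*(3*y*sin(y) + 2*y - 2*sin(2*y) - 3*cos(y)) - (y + 5)*(y - 2*cos(y))*(y - cos(y))*(3*cos(y) + 1) - (y + 3*sin(y))*(y - 2*cos(y))*(y - cos(y)))/((y + 5)^2*(y + 3*sin(y))^2)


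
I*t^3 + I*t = t*(t + I)*(I*t + 1)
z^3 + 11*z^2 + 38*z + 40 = (z + 2)*(z + 4)*(z + 5)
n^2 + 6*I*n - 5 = (n + I)*(n + 5*I)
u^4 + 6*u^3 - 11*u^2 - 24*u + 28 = (u - 2)*(u - 1)*(u + 2)*(u + 7)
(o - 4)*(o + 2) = o^2 - 2*o - 8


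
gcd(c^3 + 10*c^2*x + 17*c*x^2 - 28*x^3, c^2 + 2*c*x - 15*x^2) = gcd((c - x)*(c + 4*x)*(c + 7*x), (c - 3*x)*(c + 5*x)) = 1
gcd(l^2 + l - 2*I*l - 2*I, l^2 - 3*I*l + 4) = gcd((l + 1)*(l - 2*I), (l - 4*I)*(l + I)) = 1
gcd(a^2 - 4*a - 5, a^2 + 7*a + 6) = a + 1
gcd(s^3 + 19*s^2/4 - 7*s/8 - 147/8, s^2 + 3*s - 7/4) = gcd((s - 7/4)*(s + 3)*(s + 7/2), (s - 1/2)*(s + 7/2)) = s + 7/2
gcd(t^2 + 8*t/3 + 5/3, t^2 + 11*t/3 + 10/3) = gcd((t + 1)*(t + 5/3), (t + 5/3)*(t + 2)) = t + 5/3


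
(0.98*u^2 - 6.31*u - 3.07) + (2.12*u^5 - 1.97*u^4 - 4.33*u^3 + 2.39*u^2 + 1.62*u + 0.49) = 2.12*u^5 - 1.97*u^4 - 4.33*u^3 + 3.37*u^2 - 4.69*u - 2.58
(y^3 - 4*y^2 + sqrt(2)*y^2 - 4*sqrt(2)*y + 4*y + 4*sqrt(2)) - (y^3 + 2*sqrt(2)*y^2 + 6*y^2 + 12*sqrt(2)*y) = -10*y^2 - sqrt(2)*y^2 - 16*sqrt(2)*y + 4*y + 4*sqrt(2)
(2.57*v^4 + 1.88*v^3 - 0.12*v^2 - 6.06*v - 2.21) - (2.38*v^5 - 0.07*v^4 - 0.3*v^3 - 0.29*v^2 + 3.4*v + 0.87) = -2.38*v^5 + 2.64*v^4 + 2.18*v^3 + 0.17*v^2 - 9.46*v - 3.08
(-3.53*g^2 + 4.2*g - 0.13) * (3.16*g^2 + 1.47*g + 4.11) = -11.1548*g^4 + 8.0829*g^3 - 8.7451*g^2 + 17.0709*g - 0.5343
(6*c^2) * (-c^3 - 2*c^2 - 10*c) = -6*c^5 - 12*c^4 - 60*c^3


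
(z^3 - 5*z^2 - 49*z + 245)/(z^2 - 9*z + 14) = (z^2 + 2*z - 35)/(z - 2)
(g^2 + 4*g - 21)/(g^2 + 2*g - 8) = (g^2 + 4*g - 21)/(g^2 + 2*g - 8)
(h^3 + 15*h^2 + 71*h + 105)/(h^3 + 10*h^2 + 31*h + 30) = (h + 7)/(h + 2)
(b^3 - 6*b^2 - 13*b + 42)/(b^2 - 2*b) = b - 4 - 21/b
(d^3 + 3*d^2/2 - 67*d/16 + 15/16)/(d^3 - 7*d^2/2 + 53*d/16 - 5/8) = (d + 3)/(d - 2)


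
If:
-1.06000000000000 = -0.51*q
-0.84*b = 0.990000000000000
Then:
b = -1.18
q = 2.08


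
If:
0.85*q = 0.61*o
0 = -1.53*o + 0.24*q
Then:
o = 0.00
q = 0.00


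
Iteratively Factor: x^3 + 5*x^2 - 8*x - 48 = (x - 3)*(x^2 + 8*x + 16) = (x - 3)*(x + 4)*(x + 4)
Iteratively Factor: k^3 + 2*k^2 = (k)*(k^2 + 2*k) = k*(k + 2)*(k)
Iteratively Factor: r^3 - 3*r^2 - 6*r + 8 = (r + 2)*(r^2 - 5*r + 4) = (r - 4)*(r + 2)*(r - 1)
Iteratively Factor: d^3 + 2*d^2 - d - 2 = (d + 2)*(d^2 - 1) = (d - 1)*(d + 2)*(d + 1)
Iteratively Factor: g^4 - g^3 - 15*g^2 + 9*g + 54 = (g - 3)*(g^3 + 2*g^2 - 9*g - 18) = (g - 3)*(g + 3)*(g^2 - g - 6) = (g - 3)^2*(g + 3)*(g + 2)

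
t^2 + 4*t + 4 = (t + 2)^2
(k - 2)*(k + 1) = k^2 - k - 2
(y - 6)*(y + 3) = y^2 - 3*y - 18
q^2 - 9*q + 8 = (q - 8)*(q - 1)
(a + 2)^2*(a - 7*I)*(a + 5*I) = a^4 + 4*a^3 - 2*I*a^3 + 39*a^2 - 8*I*a^2 + 140*a - 8*I*a + 140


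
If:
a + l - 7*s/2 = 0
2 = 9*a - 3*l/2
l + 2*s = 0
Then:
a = 22/105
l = -8/105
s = 4/105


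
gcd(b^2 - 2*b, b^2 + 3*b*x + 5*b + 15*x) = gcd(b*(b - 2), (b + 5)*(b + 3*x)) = 1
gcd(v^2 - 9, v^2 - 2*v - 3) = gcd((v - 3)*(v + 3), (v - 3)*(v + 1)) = v - 3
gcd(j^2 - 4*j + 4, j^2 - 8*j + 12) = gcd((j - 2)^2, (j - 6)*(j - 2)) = j - 2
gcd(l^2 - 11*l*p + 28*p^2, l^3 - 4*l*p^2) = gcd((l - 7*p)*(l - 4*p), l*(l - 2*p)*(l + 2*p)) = 1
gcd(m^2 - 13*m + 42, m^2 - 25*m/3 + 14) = m - 6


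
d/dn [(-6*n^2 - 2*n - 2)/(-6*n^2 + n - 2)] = 6*(1 - 3*n^2)/(36*n^4 - 12*n^3 + 25*n^2 - 4*n + 4)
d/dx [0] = 0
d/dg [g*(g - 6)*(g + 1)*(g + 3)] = 4*g^3 - 6*g^2 - 42*g - 18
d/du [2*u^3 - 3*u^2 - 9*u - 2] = 6*u^2 - 6*u - 9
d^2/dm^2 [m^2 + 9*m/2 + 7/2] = 2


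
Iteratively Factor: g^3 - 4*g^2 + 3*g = (g - 3)*(g^2 - g) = g*(g - 3)*(g - 1)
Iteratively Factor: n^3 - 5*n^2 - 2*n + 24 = (n - 3)*(n^2 - 2*n - 8) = (n - 3)*(n + 2)*(n - 4)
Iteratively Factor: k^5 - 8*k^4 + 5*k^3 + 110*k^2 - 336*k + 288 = (k - 3)*(k^4 - 5*k^3 - 10*k^2 + 80*k - 96) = (k - 3)^2*(k^3 - 2*k^2 - 16*k + 32) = (k - 4)*(k - 3)^2*(k^2 + 2*k - 8) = (k - 4)*(k - 3)^2*(k + 4)*(k - 2)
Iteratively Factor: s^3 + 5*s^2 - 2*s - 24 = (s + 3)*(s^2 + 2*s - 8) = (s - 2)*(s + 3)*(s + 4)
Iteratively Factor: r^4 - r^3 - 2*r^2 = (r + 1)*(r^3 - 2*r^2) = (r - 2)*(r + 1)*(r^2) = r*(r - 2)*(r + 1)*(r)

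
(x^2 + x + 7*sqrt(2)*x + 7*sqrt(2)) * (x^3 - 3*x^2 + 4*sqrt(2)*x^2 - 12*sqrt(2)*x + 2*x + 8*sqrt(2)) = x^5 - 2*x^4 + 11*sqrt(2)*x^4 - 22*sqrt(2)*x^3 + 55*x^3 - 110*x^2 - 11*sqrt(2)*x^2 - 56*x + 22*sqrt(2)*x + 112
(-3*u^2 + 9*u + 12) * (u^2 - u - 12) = -3*u^4 + 12*u^3 + 39*u^2 - 120*u - 144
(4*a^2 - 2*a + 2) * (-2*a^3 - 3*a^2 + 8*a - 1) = -8*a^5 - 8*a^4 + 34*a^3 - 26*a^2 + 18*a - 2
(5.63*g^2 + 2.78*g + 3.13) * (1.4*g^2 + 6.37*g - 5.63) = 7.882*g^4 + 39.7551*g^3 - 9.6063*g^2 + 4.2867*g - 17.6219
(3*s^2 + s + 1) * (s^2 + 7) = 3*s^4 + s^3 + 22*s^2 + 7*s + 7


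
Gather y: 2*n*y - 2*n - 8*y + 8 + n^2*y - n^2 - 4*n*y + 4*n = -n^2 + 2*n + y*(n^2 - 2*n - 8) + 8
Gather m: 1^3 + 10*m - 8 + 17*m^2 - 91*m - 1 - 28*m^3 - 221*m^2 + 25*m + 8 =-28*m^3 - 204*m^2 - 56*m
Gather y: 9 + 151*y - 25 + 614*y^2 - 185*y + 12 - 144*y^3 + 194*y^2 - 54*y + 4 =-144*y^3 + 808*y^2 - 88*y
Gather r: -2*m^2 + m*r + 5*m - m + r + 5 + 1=-2*m^2 + 4*m + r*(m + 1) + 6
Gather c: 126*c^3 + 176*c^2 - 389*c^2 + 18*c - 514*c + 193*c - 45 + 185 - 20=126*c^3 - 213*c^2 - 303*c + 120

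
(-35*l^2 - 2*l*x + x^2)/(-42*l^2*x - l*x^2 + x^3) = (5*l + x)/(x*(6*l + x))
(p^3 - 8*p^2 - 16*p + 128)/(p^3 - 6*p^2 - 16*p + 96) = (p - 8)/(p - 6)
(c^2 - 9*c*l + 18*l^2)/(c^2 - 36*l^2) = (c - 3*l)/(c + 6*l)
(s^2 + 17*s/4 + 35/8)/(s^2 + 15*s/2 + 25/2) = (s + 7/4)/(s + 5)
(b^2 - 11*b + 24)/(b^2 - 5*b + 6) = (b - 8)/(b - 2)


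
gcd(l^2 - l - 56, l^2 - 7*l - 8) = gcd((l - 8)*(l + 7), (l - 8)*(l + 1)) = l - 8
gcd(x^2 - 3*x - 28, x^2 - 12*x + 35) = x - 7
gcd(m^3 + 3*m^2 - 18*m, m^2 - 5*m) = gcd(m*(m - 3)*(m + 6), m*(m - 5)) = m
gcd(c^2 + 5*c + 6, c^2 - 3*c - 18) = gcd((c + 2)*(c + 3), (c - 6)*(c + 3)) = c + 3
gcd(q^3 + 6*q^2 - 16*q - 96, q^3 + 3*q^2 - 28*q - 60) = q + 6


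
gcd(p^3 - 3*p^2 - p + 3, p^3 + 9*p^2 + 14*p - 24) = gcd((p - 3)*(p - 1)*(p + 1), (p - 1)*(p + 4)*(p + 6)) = p - 1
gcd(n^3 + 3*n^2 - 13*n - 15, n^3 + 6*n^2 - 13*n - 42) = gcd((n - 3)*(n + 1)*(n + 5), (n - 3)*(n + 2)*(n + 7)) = n - 3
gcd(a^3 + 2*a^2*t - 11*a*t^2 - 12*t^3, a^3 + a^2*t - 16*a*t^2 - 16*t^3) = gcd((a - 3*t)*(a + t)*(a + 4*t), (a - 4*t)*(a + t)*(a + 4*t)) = a^2 + 5*a*t + 4*t^2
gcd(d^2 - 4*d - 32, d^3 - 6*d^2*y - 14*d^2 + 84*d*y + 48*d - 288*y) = d - 8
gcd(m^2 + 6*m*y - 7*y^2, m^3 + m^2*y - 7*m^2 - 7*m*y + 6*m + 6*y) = 1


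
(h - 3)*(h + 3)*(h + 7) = h^3 + 7*h^2 - 9*h - 63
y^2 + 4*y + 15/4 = (y + 3/2)*(y + 5/2)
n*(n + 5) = n^2 + 5*n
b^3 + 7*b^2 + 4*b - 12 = (b - 1)*(b + 2)*(b + 6)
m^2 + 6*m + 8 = (m + 2)*(m + 4)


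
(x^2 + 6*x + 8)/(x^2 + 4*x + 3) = (x^2 + 6*x + 8)/(x^2 + 4*x + 3)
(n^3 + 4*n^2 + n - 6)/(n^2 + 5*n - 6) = (n^2 + 5*n + 6)/(n + 6)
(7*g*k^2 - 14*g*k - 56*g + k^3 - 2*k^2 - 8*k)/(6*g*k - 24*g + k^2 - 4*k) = (7*g*k + 14*g + k^2 + 2*k)/(6*g + k)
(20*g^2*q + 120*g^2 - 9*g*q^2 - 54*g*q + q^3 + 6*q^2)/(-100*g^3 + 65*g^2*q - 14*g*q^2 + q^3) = (q + 6)/(-5*g + q)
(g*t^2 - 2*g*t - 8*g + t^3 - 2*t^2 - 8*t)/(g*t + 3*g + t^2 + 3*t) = (t^2 - 2*t - 8)/(t + 3)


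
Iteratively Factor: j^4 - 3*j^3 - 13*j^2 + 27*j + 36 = (j - 3)*(j^3 - 13*j - 12) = (j - 3)*(j + 3)*(j^2 - 3*j - 4) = (j - 3)*(j + 1)*(j + 3)*(j - 4)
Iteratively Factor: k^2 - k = (k)*(k - 1)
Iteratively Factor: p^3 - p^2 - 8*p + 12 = (p - 2)*(p^2 + p - 6) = (p - 2)^2*(p + 3)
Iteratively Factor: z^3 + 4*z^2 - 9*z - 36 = (z + 4)*(z^2 - 9) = (z + 3)*(z + 4)*(z - 3)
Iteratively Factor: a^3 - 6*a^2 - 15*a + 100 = (a + 4)*(a^2 - 10*a + 25) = (a - 5)*(a + 4)*(a - 5)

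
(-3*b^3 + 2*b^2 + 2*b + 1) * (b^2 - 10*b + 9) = -3*b^5 + 32*b^4 - 45*b^3 - b^2 + 8*b + 9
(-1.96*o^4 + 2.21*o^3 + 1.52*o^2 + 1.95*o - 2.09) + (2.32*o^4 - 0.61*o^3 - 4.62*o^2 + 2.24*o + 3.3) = 0.36*o^4 + 1.6*o^3 - 3.1*o^2 + 4.19*o + 1.21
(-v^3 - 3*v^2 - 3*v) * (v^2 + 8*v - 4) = -v^5 - 11*v^4 - 23*v^3 - 12*v^2 + 12*v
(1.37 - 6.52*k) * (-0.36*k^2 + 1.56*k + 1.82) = 2.3472*k^3 - 10.6644*k^2 - 9.7292*k + 2.4934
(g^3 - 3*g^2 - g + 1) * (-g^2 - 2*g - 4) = -g^5 + g^4 + 3*g^3 + 13*g^2 + 2*g - 4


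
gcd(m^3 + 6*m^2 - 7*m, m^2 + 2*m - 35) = m + 7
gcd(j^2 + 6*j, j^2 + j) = j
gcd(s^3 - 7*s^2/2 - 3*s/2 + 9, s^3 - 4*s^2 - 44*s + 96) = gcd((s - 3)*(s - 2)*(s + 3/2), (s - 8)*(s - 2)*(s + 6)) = s - 2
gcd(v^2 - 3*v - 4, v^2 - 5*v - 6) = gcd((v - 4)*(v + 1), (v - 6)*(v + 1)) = v + 1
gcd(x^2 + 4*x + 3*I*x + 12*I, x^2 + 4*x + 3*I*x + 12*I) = x^2 + x*(4 + 3*I) + 12*I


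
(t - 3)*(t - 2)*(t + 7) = t^3 + 2*t^2 - 29*t + 42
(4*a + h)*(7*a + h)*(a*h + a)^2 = 28*a^4*h^2 + 56*a^4*h + 28*a^4 + 11*a^3*h^3 + 22*a^3*h^2 + 11*a^3*h + a^2*h^4 + 2*a^2*h^3 + a^2*h^2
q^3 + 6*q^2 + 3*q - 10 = (q - 1)*(q + 2)*(q + 5)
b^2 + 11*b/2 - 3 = (b - 1/2)*(b + 6)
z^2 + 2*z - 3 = (z - 1)*(z + 3)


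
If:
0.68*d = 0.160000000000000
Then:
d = 0.24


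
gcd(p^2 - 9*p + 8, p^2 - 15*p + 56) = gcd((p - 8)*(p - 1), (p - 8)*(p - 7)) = p - 8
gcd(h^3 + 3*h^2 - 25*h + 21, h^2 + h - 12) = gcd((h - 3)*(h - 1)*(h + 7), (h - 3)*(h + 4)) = h - 3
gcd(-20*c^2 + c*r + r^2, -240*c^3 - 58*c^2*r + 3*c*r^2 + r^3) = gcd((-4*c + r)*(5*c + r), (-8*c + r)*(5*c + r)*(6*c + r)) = 5*c + r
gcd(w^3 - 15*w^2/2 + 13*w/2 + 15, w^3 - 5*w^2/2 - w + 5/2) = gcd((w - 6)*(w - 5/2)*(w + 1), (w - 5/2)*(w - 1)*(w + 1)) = w^2 - 3*w/2 - 5/2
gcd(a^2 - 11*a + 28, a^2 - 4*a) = a - 4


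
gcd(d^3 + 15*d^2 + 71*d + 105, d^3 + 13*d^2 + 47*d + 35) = d^2 + 12*d + 35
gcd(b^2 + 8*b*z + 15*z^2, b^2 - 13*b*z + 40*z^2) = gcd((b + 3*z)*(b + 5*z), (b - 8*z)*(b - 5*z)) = 1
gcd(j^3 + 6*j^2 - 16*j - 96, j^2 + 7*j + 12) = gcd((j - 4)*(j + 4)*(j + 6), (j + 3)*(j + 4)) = j + 4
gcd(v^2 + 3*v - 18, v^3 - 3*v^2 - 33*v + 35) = 1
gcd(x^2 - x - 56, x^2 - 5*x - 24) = x - 8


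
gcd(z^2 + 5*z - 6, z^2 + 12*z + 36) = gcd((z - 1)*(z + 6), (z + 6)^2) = z + 6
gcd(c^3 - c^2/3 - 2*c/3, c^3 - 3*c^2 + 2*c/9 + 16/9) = c^2 - c/3 - 2/3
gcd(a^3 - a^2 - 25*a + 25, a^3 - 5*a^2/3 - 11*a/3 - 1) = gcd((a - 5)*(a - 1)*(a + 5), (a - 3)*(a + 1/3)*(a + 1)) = 1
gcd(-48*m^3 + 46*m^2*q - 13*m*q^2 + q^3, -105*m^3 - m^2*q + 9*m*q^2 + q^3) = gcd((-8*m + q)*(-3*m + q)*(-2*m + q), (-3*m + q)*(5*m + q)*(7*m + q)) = -3*m + q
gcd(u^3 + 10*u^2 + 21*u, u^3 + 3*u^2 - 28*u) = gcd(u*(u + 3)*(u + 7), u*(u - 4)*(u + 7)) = u^2 + 7*u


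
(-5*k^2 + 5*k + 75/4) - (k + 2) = -5*k^2 + 4*k + 67/4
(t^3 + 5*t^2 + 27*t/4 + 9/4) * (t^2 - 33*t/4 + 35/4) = t^5 - 13*t^4/4 - 103*t^3/4 - 155*t^2/16 + 81*t/2 + 315/16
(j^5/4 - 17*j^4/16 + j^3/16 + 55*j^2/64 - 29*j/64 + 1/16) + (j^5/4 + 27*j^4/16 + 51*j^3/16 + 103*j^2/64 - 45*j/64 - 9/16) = j^5/2 + 5*j^4/8 + 13*j^3/4 + 79*j^2/32 - 37*j/32 - 1/2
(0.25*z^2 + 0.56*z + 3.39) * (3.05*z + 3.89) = 0.7625*z^3 + 2.6805*z^2 + 12.5179*z + 13.1871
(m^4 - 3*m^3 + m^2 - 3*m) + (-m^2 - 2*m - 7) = m^4 - 3*m^3 - 5*m - 7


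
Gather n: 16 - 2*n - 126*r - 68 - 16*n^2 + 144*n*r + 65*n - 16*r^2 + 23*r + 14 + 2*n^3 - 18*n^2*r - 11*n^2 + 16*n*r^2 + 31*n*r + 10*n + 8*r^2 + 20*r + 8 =2*n^3 + n^2*(-18*r - 27) + n*(16*r^2 + 175*r + 73) - 8*r^2 - 83*r - 30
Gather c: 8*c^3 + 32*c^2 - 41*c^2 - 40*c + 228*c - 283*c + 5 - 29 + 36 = 8*c^3 - 9*c^2 - 95*c + 12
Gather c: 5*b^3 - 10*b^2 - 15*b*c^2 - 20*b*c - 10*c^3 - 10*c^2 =5*b^3 - 10*b^2 - 20*b*c - 10*c^3 + c^2*(-15*b - 10)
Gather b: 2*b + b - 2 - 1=3*b - 3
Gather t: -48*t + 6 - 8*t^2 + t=-8*t^2 - 47*t + 6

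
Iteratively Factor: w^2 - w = (w - 1)*(w)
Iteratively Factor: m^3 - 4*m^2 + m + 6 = (m + 1)*(m^2 - 5*m + 6) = (m - 2)*(m + 1)*(m - 3)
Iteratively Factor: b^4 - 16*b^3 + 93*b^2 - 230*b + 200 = (b - 2)*(b^3 - 14*b^2 + 65*b - 100) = (b - 5)*(b - 2)*(b^2 - 9*b + 20) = (b - 5)^2*(b - 2)*(b - 4)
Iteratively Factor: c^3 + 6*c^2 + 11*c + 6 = (c + 2)*(c^2 + 4*c + 3) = (c + 1)*(c + 2)*(c + 3)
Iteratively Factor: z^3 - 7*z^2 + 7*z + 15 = (z + 1)*(z^2 - 8*z + 15) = (z - 5)*(z + 1)*(z - 3)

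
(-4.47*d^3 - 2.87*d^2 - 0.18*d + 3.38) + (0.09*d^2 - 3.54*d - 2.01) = -4.47*d^3 - 2.78*d^2 - 3.72*d + 1.37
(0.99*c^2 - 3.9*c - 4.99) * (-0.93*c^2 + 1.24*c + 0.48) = -0.9207*c^4 + 4.8546*c^3 + 0.2799*c^2 - 8.0596*c - 2.3952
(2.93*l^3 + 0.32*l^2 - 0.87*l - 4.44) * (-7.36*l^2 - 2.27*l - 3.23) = -21.5648*l^5 - 9.0063*l^4 - 3.7871*l^3 + 33.6197*l^2 + 12.8889*l + 14.3412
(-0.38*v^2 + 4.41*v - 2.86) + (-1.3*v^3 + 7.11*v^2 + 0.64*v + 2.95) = -1.3*v^3 + 6.73*v^2 + 5.05*v + 0.0900000000000003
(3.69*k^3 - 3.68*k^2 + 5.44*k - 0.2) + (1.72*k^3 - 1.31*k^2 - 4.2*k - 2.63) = 5.41*k^3 - 4.99*k^2 + 1.24*k - 2.83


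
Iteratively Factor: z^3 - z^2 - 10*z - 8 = (z - 4)*(z^2 + 3*z + 2) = (z - 4)*(z + 1)*(z + 2)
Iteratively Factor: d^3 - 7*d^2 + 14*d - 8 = (d - 4)*(d^2 - 3*d + 2) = (d - 4)*(d - 2)*(d - 1)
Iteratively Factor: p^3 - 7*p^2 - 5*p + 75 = (p - 5)*(p^2 - 2*p - 15) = (p - 5)*(p + 3)*(p - 5)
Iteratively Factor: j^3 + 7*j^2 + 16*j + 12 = (j + 2)*(j^2 + 5*j + 6) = (j + 2)^2*(j + 3)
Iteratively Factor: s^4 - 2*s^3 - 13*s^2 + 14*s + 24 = (s - 2)*(s^3 - 13*s - 12) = (s - 4)*(s - 2)*(s^2 + 4*s + 3) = (s - 4)*(s - 2)*(s + 1)*(s + 3)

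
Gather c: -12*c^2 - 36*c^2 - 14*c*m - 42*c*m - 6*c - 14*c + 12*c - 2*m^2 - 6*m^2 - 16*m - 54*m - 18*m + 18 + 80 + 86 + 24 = -48*c^2 + c*(-56*m - 8) - 8*m^2 - 88*m + 208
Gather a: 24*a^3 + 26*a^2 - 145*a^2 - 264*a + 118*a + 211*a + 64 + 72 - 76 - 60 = 24*a^3 - 119*a^2 + 65*a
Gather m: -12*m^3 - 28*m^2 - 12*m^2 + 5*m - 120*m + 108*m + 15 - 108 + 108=-12*m^3 - 40*m^2 - 7*m + 15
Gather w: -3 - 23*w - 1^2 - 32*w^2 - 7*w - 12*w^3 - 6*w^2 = -12*w^3 - 38*w^2 - 30*w - 4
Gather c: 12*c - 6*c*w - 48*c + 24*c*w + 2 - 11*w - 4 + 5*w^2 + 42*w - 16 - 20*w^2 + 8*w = c*(18*w - 36) - 15*w^2 + 39*w - 18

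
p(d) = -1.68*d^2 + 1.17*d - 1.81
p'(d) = 1.17 - 3.36*d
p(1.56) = -4.07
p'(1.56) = -4.07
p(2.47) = -9.17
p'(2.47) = -7.13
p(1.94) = -5.86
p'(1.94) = -5.35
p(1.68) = -4.59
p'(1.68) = -4.47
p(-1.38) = -6.62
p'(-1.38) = 5.81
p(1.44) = -3.61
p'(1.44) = -3.67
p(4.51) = -30.70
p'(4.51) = -13.98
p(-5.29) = -55.01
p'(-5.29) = 18.94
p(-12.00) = -257.77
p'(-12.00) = 41.49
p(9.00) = -127.36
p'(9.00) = -29.07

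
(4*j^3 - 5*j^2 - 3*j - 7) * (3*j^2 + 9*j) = 12*j^5 + 21*j^4 - 54*j^3 - 48*j^2 - 63*j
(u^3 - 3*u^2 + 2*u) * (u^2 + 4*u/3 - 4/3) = u^5 - 5*u^4/3 - 10*u^3/3 + 20*u^2/3 - 8*u/3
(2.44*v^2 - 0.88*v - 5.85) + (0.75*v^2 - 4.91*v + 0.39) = 3.19*v^2 - 5.79*v - 5.46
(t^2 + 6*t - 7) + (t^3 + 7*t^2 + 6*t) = t^3 + 8*t^2 + 12*t - 7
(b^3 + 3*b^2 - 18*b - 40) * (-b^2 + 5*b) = -b^5 + 2*b^4 + 33*b^3 - 50*b^2 - 200*b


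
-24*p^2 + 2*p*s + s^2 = (-4*p + s)*(6*p + s)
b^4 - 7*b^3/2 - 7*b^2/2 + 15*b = b*(b - 3)*(b - 5/2)*(b + 2)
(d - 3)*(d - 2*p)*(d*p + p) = d^3*p - 2*d^2*p^2 - 2*d^2*p + 4*d*p^2 - 3*d*p + 6*p^2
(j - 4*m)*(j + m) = j^2 - 3*j*m - 4*m^2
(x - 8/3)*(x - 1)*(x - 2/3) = x^3 - 13*x^2/3 + 46*x/9 - 16/9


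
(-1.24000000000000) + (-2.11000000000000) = -3.35000000000000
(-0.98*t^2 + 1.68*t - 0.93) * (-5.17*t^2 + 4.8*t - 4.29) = 5.0666*t^4 - 13.3896*t^3 + 17.0763*t^2 - 11.6712*t + 3.9897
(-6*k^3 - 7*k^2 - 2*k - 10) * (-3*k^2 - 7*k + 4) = 18*k^5 + 63*k^4 + 31*k^3 + 16*k^2 + 62*k - 40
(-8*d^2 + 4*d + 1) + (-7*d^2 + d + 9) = -15*d^2 + 5*d + 10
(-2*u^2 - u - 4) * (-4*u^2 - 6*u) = 8*u^4 + 16*u^3 + 22*u^2 + 24*u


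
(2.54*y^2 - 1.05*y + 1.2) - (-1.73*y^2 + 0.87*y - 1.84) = 4.27*y^2 - 1.92*y + 3.04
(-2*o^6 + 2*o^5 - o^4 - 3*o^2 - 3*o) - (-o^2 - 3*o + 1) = -2*o^6 + 2*o^5 - o^4 - 2*o^2 - 1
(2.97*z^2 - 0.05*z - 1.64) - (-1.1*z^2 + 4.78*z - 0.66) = 4.07*z^2 - 4.83*z - 0.98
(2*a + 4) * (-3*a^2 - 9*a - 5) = -6*a^3 - 30*a^2 - 46*a - 20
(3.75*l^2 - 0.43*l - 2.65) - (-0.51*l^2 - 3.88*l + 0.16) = 4.26*l^2 + 3.45*l - 2.81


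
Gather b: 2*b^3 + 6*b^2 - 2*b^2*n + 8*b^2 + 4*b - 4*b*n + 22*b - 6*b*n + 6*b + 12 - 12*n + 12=2*b^3 + b^2*(14 - 2*n) + b*(32 - 10*n) - 12*n + 24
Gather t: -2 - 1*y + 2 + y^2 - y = y^2 - 2*y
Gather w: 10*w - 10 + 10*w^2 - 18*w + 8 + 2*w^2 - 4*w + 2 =12*w^2 - 12*w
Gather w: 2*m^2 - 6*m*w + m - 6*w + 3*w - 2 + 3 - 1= 2*m^2 + m + w*(-6*m - 3)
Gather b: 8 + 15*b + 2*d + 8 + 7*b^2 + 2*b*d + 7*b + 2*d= 7*b^2 + b*(2*d + 22) + 4*d + 16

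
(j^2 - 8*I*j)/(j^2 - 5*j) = (j - 8*I)/(j - 5)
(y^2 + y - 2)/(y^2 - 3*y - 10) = (y - 1)/(y - 5)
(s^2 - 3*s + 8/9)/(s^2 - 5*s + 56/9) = (3*s - 1)/(3*s - 7)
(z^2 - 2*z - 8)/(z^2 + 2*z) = (z - 4)/z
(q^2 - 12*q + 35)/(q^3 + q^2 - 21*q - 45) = (q - 7)/(q^2 + 6*q + 9)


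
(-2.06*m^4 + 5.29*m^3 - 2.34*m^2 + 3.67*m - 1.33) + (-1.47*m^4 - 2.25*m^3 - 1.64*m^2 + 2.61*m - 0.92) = -3.53*m^4 + 3.04*m^3 - 3.98*m^2 + 6.28*m - 2.25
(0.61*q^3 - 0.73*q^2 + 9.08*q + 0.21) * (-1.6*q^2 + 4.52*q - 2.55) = -0.976*q^5 + 3.9252*q^4 - 19.3831*q^3 + 42.5671*q^2 - 22.2048*q - 0.5355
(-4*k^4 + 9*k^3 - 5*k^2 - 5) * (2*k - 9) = -8*k^5 + 54*k^4 - 91*k^3 + 45*k^2 - 10*k + 45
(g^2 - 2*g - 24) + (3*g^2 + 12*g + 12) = 4*g^2 + 10*g - 12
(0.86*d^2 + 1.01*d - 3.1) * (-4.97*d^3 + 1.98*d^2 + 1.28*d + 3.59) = -4.2742*d^5 - 3.3169*d^4 + 18.5076*d^3 - 1.7578*d^2 - 0.342100000000001*d - 11.129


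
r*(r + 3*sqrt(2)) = r^2 + 3*sqrt(2)*r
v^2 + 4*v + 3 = (v + 1)*(v + 3)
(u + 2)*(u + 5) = u^2 + 7*u + 10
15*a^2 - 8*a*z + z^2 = (-5*a + z)*(-3*a + z)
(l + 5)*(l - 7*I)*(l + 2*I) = l^3 + 5*l^2 - 5*I*l^2 + 14*l - 25*I*l + 70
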